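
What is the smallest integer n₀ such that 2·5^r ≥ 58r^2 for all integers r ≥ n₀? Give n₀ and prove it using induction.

n₀ = 4

At r = 3: 250 < 522, so the inequality fails and n₀ ≥ 4. We prove 2·5^r ≥ 58r^2 for all r ≥ 4.
When r = 4: 2·5^r = 1250 and 58r^2 = 928, so 1250 ≥ 928.
Suppose the result is true for r = j, so 2·5^j ≥ 58j^2.
Then 2·5^(j + 1) = 5·(2·5^j) ≥ 5·(58j^2).
Also, for j ≥ 4 we have 5·(58j^2) ≥ 58(j+1)^2, since 5 ≥ (1 + 1/j)^2 for all j ≥ 4.
Combining, 2·5^(j + 1) ≥ 58(j+1)^2.
Hence, by induction on r, the claim holds for every r ≥ 4.
Hence the smallest such n₀ is 4.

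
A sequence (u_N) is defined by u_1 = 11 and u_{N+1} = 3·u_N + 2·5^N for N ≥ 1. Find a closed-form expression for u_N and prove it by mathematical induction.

Computing the first terms: u_1 = 11, u_2 = 43, u_3 = 179. This suggests u_N = 2·3^N + 5^N.
Base case (N = 1): the formula gives 11 = 11 = u_1.
Suppose the result is true for N = p, so u_p = 2·3^p + 5^p.
Then u_{p+1} = 3·u_p + 2·5^p = 3·(2·3^p + 5^p) + 2·5^p = 2·3^(p + 1) + 5^(p + 1),
which is the claimed formula at N = p+1.
By the principle of mathematical induction, the result holds for all N ≥ 1.

u_N = 2·3^N + 5^N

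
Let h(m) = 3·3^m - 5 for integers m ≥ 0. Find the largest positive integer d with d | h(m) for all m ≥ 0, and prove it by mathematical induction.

d = 2

Computing the first values: h(0) = -2 and h(1) = 4; gcd(-2, 4) = 2, so d ≤ 2.
We prove 2 | 3·3^m - 5 for all m ≥ 0 by induction on m.
For the base case m = 0: h(0) = -2 = 2·(-1), so 2 | h(0).
For the inductive step, assume it holds for an arbitrary k ≥ 0, i.e. 2 | h(k). Then
h(k+1) = 3·3^(k+1) - 5 = 3·(3·3^k - 5) + 10 = 3·h(k) + 10. The first term is divisible by 2 by the inductive hypothesis, and 10 is divisible by 2. Hence 2 | h(k+1).
By the principle of mathematical induction, the result holds for all m ≥ 0.
Therefore the largest such d is 2.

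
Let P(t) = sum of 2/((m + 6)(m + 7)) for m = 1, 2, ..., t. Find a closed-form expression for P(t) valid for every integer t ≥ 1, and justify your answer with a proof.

P(t) = 2t/(7(t + 7))

We claim P(t) = 2t/(7(t + 7)) for all t ≥ 1.
For the base case t = 1: P(1) = 1/28, and the closed form gives 1/28. They agree.
Inductive step: assume the claim holds for t = m, so P(m) = 2m/(7(m + 7)).
Then P(m+1) = P(m) + (2/((m + 7)(m + 8))) = (2m/(7(m + 7))) + (2/((m + 7)(m + 8))).
Simplifying, P(m+1) = 2(m + 1)/(7(m + 8)) = 2(m+1)/(7((m+1) + 7)),
which is the closed form with t = m+1.
By the principle of mathematical induction, the result holds for all t ≥ 1.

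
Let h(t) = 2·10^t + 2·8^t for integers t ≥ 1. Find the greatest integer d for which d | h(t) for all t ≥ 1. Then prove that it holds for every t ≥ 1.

Computing the first values: h(1) = 36 and h(2) = 328; gcd(36, 328) = 4, so d ≤ 4.
We prove 4 | 2·10^t + 2·8^t for all t ≥ 1 by induction on t.
Base case (t = 1): h(1) = 36 = 4·(9), so 4 | h(1).
Inductive step: assume the claim holds for t = k, i.e. 4 | h(k). Then
h(k+1) − 10·h(k) = (2·10^(k+1) + 2·8^(k+1)) − 10·(2·10^k + 2·8^k) = (2)·8^k·(8 − 10) = (-4)·8^k. Since 4 | h(k) by the inductive hypothesis, 4 | 10·h(k); and 4 | -4 since -4 = 4·-1. Therefore 4 | h(k+1).
This completes the induction.
Therefore the largest such d is 4.

d = 4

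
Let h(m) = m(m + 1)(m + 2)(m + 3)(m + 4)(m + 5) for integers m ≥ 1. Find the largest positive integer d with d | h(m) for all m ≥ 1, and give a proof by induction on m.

d = 720

Computing the first values: h(1) = 720 and h(2) = 5040; gcd(720, 5040) = 720, so d ≤ 720.
We prove 720 | m(m + 1)(m + 2)(m + 3)(m + 4)(m + 5) for all m ≥ 1 by induction on m.
Base case (m = 1): h(1) = 720 = 720·(1), so 720 | h(1).
Suppose the result is true for m = r, i.e. 720 | h(r). Then
h(r+1) − h(r) = (r+1)·(r+2)·(r+3)·(r+4)·(r+5)·(r+6) − r·(r+1)·(r+2)·(r+3)·(r+4)·(r+5) = (r+1)·(r+2)·(r+3)·(r+4)·(r+5)·[(r+6) − r] = 6·(r+1)·(r+2)·(r+3)·(r+4)·(r+5). The product of 5 consecutive integers is divisible by (5)! = 120, so h(r+1) − h(r) is divisible by 6·120 = 720. By the inductive hypothesis 720 | h(r), hence 720 | h(r+1).
By the principle of mathematical induction, the result holds for all m ≥ 1.
Therefore the largest such d is 720.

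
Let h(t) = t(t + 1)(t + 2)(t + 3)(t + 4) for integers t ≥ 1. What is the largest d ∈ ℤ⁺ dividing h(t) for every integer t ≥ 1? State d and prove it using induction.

d = 120

Computing the first values: h(1) = 120 and h(2) = 720; gcd(120, 720) = 120, so d ≤ 120.
We prove 120 | t(t + 1)(t + 2)(t + 3)(t + 4) for all t ≥ 1 by induction on t.
When t = 1: h(1) = 120 = 120·(1), so 120 | h(1).
Inductive step: assume the claim holds for t = j, i.e. 120 | h(j). Then
h(j+1) − h(j) = (j+1)·(j+2)·(j+3)·(j+4)·(j+5) − j·(j+1)·(j+2)·(j+3)·(j+4) = (j+1)·(j+2)·(j+3)·(j+4)·[(j+5) − j] = 5·(j+1)·(j+2)·(j+3)·(j+4). The product of 4 consecutive integers is divisible by (4)! = 24, so h(j+1) − h(j) is divisible by 5·24 = 120. By the inductive hypothesis 120 | h(j), hence 120 | h(j+1).
By the principle of mathematical induction, the result holds for all t ≥ 1.
Therefore the largest such d is 120.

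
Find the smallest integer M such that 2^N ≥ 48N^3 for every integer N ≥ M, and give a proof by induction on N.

At N = 18: 262144 < 279936, so the inequality fails and M ≥ 19. We prove 2^N ≥ 48N^3 for all N ≥ 19.
Base step (N = 19): 2^N = 524288 and 48N^3 = 329232, so 524288 ≥ 329232.
Suppose the result is true for N = m, so 2^m ≥ 48m^3.
Then 2^(m + 1) = 2·(2^m) ≥ 2·(48m^3).
Also, for m ≥ 19 we have 2·(48m^3) ≥ 48(m+1)^3, since 2 ≥ (1 + 1/m)^3 for all m ≥ 19.
Combining, 2^(m + 1) ≥ 48(m+1)^3.
This completes the induction.
Hence the smallest such M is 19.

M = 19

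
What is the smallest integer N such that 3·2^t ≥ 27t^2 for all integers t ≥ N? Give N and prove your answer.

At t = 9: 1536 < 2187, so the inequality fails and N ≥ 10. We prove 3·2^t ≥ 27t^2 for all t ≥ 10.
Base case (t = 10): 3·2^t = 3072 and 27t^2 = 2700, so 3072 ≥ 2700.
Inductive step: assume the claim holds for t = m, so 3·2^m ≥ 27m^2.
Then 3·2^(m + 1) = 2·(3·2^m) ≥ 2·(27m^2).
Also, for m ≥ 10 we have 2·(27m^2) ≥ 27(m+1)^2, since 2 ≥ (1 + 1/m)^2 for all m ≥ 10.
Combining, 3·2^(m + 1) ≥ 27(m+1)^2.
Hence, by induction on t, the claim holds for every t ≥ 10.
Hence the smallest such N is 10.

N = 10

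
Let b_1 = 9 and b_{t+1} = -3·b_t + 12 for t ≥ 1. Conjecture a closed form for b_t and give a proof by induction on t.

Computing the first terms: b_1 = 9, b_2 = -15, b_3 = 57. This suggests b_t = -2(-3)^t + 3.
Base case (t = 1): the formula gives 9 = 9 = b_1.
Inductive step: assume the claim holds for t = k, so b_k = -2(-3)^k + 3.
Then b_{k+1} = -3·b_k + 12 = -3·(-2(-3)^k + 3) + 12 = -2(-3)^(k + 1) + 3,
which is the claimed formula at t = k+1.
This completes the induction.

b_t = -2(-3)^t + 3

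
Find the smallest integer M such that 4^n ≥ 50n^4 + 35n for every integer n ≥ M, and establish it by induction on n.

M = 10

At n = 9: 262144 < 328365, so the inequality fails and M ≥ 10. We prove 4^n ≥ 50n^4 + 35n for all n ≥ 10.
Base case (n = 10): 4^n = 1048576 and 50n^4 + 35n = 500350, so 1048576 ≥ 500350.
Inductive step: assume the claim holds for n = p, so 4^p ≥ 50p^4 + 35p.
Then 4^(p + 1) = 4·(4^p) ≥ 4·(50p^4 + 35p).
Also, for p ≥ 10 we have 4·(50p^4 + 35p) ≥ 50(p+1)^4 + 35(p+1), since 4·(50p^4 + 35p) − (50(p+1)^4 + 35(p+1)) = 150p^4 - 200p^3 - 300p^2 - 95p - 85, which is nonnegative for all p ≥ 10.
Combining, 4^(p + 1) ≥ 50(p+1)^4 + 35(p+1).
Hence, by induction on n, the claim holds for every n ≥ 10.
Hence the smallest such M is 10.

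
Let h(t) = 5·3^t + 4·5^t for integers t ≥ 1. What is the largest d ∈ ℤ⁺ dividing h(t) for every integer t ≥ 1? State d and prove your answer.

d = 5

Computing the first values: h(1) = 35 and h(2) = 145; gcd(35, 145) = 5, so d ≤ 5.
We prove 5 | 5·3^t + 4·5^t for all t ≥ 1 by induction on t.
For the base case t = 1: h(1) = 35 = 5·(7), so 5 | h(1).
Inductive step: suppose the statement holds for some k ≥ 1, i.e. 5 | h(k). Then
h(k+1) − 5·h(k) = (5·3^(k+1) + 4·5^(k+1)) − 5·(5·3^k + 4·5^k) = (5)·3^k·(3 − 5) = (-10)·3^k. Since 5 | h(k) by the inductive hypothesis, 5 | 5·h(k); and 5 | -10 since -10 = 5·-2. Therefore 5 | h(k+1).
This completes the induction.
Therefore the largest such d is 5.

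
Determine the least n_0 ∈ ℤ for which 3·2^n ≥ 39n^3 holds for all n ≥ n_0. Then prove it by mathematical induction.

n_0 = 16

At n = 15: 98304 < 131625, so the inequality fails and n_0 ≥ 16. We prove 3·2^n ≥ 39n^3 for all n ≥ 16.
When n = 16: 3·2^n = 196608 and 39n^3 = 159744, so 196608 ≥ 159744.
Inductive step: assume the claim holds for n = j, so 3·2^j ≥ 39j^3.
Then 3·2^(j + 1) = 2·(3·2^j) ≥ 2·(39j^3).
Also, for j ≥ 16 we have 2·(39j^3) ≥ 39(j+1)^3, since 2 ≥ (1 + 1/j)^3 for all j ≥ 16.
Combining, 3·2^(j + 1) ≥ 39(j+1)^3.
By the principle of mathematical induction, the result holds for all n ≥ 16.
Hence the smallest such n_0 is 16.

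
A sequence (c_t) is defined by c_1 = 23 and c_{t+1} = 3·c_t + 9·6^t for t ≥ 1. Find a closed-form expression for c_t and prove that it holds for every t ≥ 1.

c_t = 5·3^(t - 1) + 3·6^t

Computing the first terms: c_1 = 23, c_2 = 123, c_3 = 693. This suggests c_t = 5·3^(t - 1) + 3·6^t.
For the base case t = 1: the formula gives 23 = 23 = c_1.
Inductive step: suppose the statement holds for some k ≥ 1, so c_k = 5·3^(k - 1) + 3·6^k.
Then c_{k+1} = 3·c_k + 9·6^k = 3·(5·3^(k - 1) + 3·6^k) + 9·6^k = 5·3^k + 3·6^(k + 1) = 5·3^((k+1) - 1) + 3·6^(k+1),
which is the claimed formula at t = k+1.
By induction, the statement is established for all t ≥ 1.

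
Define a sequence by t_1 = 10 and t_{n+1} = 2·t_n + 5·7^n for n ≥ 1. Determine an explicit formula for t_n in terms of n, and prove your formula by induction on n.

Computing the first terms: t_1 = 10, t_2 = 55, t_3 = 355. This suggests t_n = 3·2^(n - 1) + 7^n.
For the base case n = 1: the formula gives 10 = 10 = t_1.
Inductive step: suppose the statement holds for some i ≥ 1, so t_i = 3·2^(i - 1) + 7^i.
Then t_{i+1} = 2·t_i + 5·7^i = 2·(3·2^(i - 1) + 7^i) + 5·7^i = 3·2^i + 7^(i + 1) = 3·2^((i+1) - 1) + 7^(i+1),
which is the claimed formula at n = i+1.
By the principle of mathematical induction, the result holds for all n ≥ 1.

t_n = 3·2^(n - 1) + 7^n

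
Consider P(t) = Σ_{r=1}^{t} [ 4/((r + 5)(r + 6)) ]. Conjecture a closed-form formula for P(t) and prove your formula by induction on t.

We claim P(t) = 2t/(3(t + 6)) for all t ≥ 1.
For the base case t = 1: P(1) = 2/21, and the closed form gives 2/21. They agree.
Suppose the result is true for t = r, so P(r) = 2r/(3(r + 6)).
Then P(r+1) = P(r) + (4/((r + 6)(r + 7))) = (2r/(3(r + 6))) + (4/((r + 6)(r + 7))).
Simplifying, P(r+1) = 2(r + 1)/(3(r + 7)) = 2(r+1)/(3((r+1) + 6)),
which is the closed form with t = r+1.
By the principle of mathematical induction, the result holds for all t ≥ 1.

P(t) = 2t/(3(t + 6))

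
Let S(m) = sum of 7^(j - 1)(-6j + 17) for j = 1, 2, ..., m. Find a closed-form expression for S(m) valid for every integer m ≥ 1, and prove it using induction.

We claim S(m) = 7^m(-m + 3) - 3 for all m ≥ 1.
When m = 1: S(1) = 11, and the closed form gives 11. They agree.
Suppose the result is true for m = j, so S(j) = 7^j(-j + 3) - 3.
Then S(j+1) = S(j) + (7^j(-6j + 11)) = (7^j(-j + 3) - 3) + (7^j(-6j + 11)).
Simplifying, S(j+1) = -7·7^j·j + 14·7^j - 3 = 7^(j+1)(-(j+1) + 3) - 3,
which is the closed form with m = j+1.
Hence, by induction on m, the claim holds for every m ≥ 1.

S(m) = 7^m(-m + 3) - 3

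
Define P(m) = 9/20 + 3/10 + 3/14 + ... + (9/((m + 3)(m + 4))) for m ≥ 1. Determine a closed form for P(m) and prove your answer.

P(m) = 9m/(4(m + 4))

We claim P(m) = 9m/(4(m + 4)) for all m ≥ 1.
Base step (m = 1): P(1) = 9/20, and the closed form gives 9/20. They agree.
For the inductive step, assume it holds for an arbitrary r ≥ 1, so P(r) = 9r/(4(r + 4)).
Then P(r+1) = P(r) + (9/((r + 4)(r + 5))) = (9r/(4(r + 4))) + (9/((r + 4)(r + 5))).
Simplifying, P(r+1) = 9(r + 1)/(4(r + 5)) = 9(r+1)/(4((r+1) + 4)),
which is the closed form with m = r+1.
Hence, by induction on m, the claim holds for every m ≥ 1.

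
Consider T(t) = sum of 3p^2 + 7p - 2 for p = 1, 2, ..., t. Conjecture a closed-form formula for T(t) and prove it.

We claim T(t) = t(t^2 + 5t + 2) for all t ≥ 1.
When t = 1: T(1) = 8, and the closed form gives 8. They agree.
Inductive step: suppose the statement holds for some p ≥ 1, so T(p) = p(p^2 + 5p + 2).
Then T(p+1) = T(p) + (3p^2 + 13p + 8) = (p(p^2 + 5p + 2)) + (3p^2 + 13p + 8).
Simplifying, T(p+1) = (p + 1)(p^2 + 7p + 8) = (p+1)((p+1)^2 + 5(p+1) + 2),
which is the closed form with t = p+1.
This completes the induction.

T(t) = t(t^2 + 5t + 2)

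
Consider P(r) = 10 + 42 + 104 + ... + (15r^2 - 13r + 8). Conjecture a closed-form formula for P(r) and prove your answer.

We claim P(r) = r(5r^2 + r + 4) for all r ≥ 1.
Base case (r = 1): P(1) = 10, and the closed form gives 10. They agree.
Suppose the result is true for r = k, so P(k) = k(5k^2 + k + 4).
Then P(k+1) = P(k) + (15k^2 + 17k + 10) = (k(5k^2 + k + 4)) + (15k^2 + 17k + 10).
Simplifying, P(k+1) = (k + 1)(5k^2 + 11k + 10) = (k+1)(5(k+1)^2 + (k+1) + 4),
which is the closed form with r = k+1.
By the principle of mathematical induction, the result holds for all r ≥ 1.

P(r) = r(5r^2 + r + 4)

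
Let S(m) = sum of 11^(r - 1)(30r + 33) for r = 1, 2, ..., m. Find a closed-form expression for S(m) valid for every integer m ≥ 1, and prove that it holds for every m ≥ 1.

S(m) = 3·11^m(m + 1) - 3

We claim S(m) = 3·11^m(m + 1) - 3 for all m ≥ 1.
Base step (m = 1): S(1) = 63, and the closed form gives 63. They agree.
For the inductive step, assume it holds for an arbitrary r ≥ 1, so S(r) = 3·11^r(r + 1) - 3.
Then S(r+1) = S(r) + (11^r(30r + 63)) = (3·11^r(r + 1) - 3) + (11^r(30r + 63)).
Simplifying, S(r+1) = 33·11^r·r + 66·11^r - 3 = 3·11^(r+1)((r+1) + 1) - 3,
which is the closed form with m = r+1.
This completes the induction.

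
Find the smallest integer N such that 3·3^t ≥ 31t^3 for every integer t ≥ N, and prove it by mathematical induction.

At t = 7: 6561 < 10633, so the inequality fails and N ≥ 8. We prove 3·3^t ≥ 31t^3 for all t ≥ 8.
For the base case t = 8: 3·3^t = 19683 and 31t^3 = 15872, so 19683 ≥ 15872.
Inductive step: assume the claim holds for t = j, so 3·3^j ≥ 31j^3.
Then 3·3^(j + 1) = 3·(3·3^j) ≥ 3·(31j^3).
Also, for j ≥ 8 we have 3·(31j^3) ≥ 31(j+1)^3, since 3 ≥ (1 + 1/j)^3 for all j ≥ 8.
Combining, 3·3^(j + 1) ≥ 31(j+1)^3.
By the principle of mathematical induction, the result holds for all t ≥ 8.
Hence the smallest such N is 8.

N = 8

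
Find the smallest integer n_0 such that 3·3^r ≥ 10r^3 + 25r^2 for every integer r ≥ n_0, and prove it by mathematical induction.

n_0 = 7

At r = 6: 2187 < 3060, so the inequality fails and n_0 ≥ 7. We prove 3·3^r ≥ 10r^3 + 25r^2 for all r ≥ 7.
When r = 7: 3·3^r = 6561 and 10r^3 + 25r^2 = 4655, so 6561 ≥ 4655.
Inductive step: assume the claim holds for r = j, so 3·3^j ≥ 10j^3 + 25j^2.
Then 3·3^(j + 1) = 3·(3·3^j) ≥ 3·(10j^3 + 25j^2).
Also, for j ≥ 7 we have 3·(10j^3 + 25j^2) ≥ 10(j+1)^3 + 25(j+1)^2, since 3·(10j^3 + 25j^2) − (10(j+1)^3 + 25(j+1)^2) = 20j^3 + 20j^2 - 80j - 35, which is nonnegative for all j ≥ 7.
Combining, 3·3^(j + 1) ≥ 10(j+1)^3 + 25(j+1)^2.
By induction, the statement is established for all r ≥ 7.
Hence the smallest such n_0 is 7.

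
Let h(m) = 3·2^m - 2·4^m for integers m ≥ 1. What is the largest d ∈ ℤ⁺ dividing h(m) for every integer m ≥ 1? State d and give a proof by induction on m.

d = 2

Computing the first values: h(1) = -2 and h(2) = -20; gcd(-2, -20) = 2, so d ≤ 2.
We prove 2 | 3·2^m - 2·4^m for all m ≥ 1 by induction on m.
For the base case m = 1: h(1) = -2 = 2·(-1), so 2 | h(1).
For the inductive step, assume it holds for an arbitrary j ≥ 1, i.e. 2 | h(j). Then
h(j+1) − 4·h(j) = (3·2^(j+1) - 2·4^(j+1)) − 4·(3·2^j - 2·4^j) = (3)·2^j·(2 − 4) = (-6)·2^j. Since 2 | h(j) by the inductive hypothesis, 2 | 4·h(j); and 2 | -6 since -6 = 2·-3. Therefore 2 | h(j+1).
Hence, by induction on m, the claim holds for every m ≥ 1.
Therefore the largest such d is 2.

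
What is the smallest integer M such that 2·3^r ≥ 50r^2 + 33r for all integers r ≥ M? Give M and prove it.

At r = 6: 1458 < 1998, so the inequality fails and M ≥ 7. We prove 2·3^r ≥ 50r^2 + 33r for all r ≥ 7.
Base step (r = 7): 2·3^r = 4374 and 50r^2 + 33r = 2681, so 4374 ≥ 2681.
Inductive step: suppose the statement holds for some i ≥ 7, so 2·3^i ≥ 50i^2 + 33i.
Then 2·3^(i + 1) = 3·(2·3^i) ≥ 3·(50i^2 + 33i).
Also, for i ≥ 7 we have 3·(50i^2 + 33i) ≥ 50(i+1)^2 + 33(i+1), since 3·(50i^2 + 33i) − (50(i+1)^2 + 33(i+1)) = 100i^2 - 34i - 83, which is nonnegative for all i ≥ 7.
Combining, 2·3^(i + 1) ≥ 50(i+1)^2 + 33(i+1).
By induction, the statement is established for all r ≥ 7.
Hence the smallest such M is 7.

M = 7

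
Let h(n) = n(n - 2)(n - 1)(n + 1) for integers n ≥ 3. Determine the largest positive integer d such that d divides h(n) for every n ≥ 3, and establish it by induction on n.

Computing the first values: h(3) = 24 and h(4) = 120; gcd(24, 120) = 24, so d ≤ 24.
We prove 24 | n(n - 2)(n - 1)(n + 1) for all n ≥ 3 by induction on n.
For the base case n = 3: h(3) = 24 = 24·(1), so 24 | h(3).
Inductive step: assume the claim holds for n = i, i.e. 24 | h(i). Then
h(i+1) − h(i) = (i-1)·i·(i+1)·(i+2) − (i-2)·(i-1)·i·(i+1) = (i-1)·i·(i+1)·[(i+2) − (i-2)] = 4·(i-1)·i·(i+1). The product of 3 consecutive integers is divisible by (3)! = 6, so h(i+1) − h(i) is divisible by 4·6 = 24. By the inductive hypothesis 24 | h(i), hence 24 | h(i+1).
By induction, the statement is established for all n ≥ 3.
Therefore the largest such d is 24.

d = 24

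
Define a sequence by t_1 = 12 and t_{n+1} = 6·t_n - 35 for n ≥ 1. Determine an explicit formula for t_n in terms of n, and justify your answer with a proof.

t_n = 5·6^(n - 1) + 7

Computing the first terms: t_1 = 12, t_2 = 37, t_3 = 187. This suggests t_n = 5·6^(n - 1) + 7.
When n = 1: the formula gives 12 = 12 = t_1.
For the inductive step, assume it holds for an arbitrary i ≥ 1, so t_i = 5·6^(i - 1) + 7.
Then t_{i+1} = 6·t_i - 35 = 6·(5·6^(i - 1) + 7) - 35 = 5·6^i + 7 = 5·6^((i+1) - 1) + 7,
which is the claimed formula at n = i+1.
This completes the induction.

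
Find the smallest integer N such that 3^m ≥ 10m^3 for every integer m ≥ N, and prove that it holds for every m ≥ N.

N = 8

At m = 7: 2187 < 3430, so the inequality fails and N ≥ 8. We prove 3^m ≥ 10m^3 for all m ≥ 8.
Base case (m = 8): 3^m = 6561 and 10m^3 = 5120, so 6561 ≥ 5120.
Suppose the result is true for m = r, so 3^r ≥ 10r^3.
Then 3^(r + 1) = 3·(3^r) ≥ 3·(10r^3).
Also, for r ≥ 8 we have 3·(10r^3) ≥ 10(r+1)^3, since 3 ≥ (1 + 1/r)^3 for all r ≥ 8.
Combining, 3^(r + 1) ≥ 10(r+1)^3.
By induction, the statement is established for all m ≥ 8.
Hence the smallest such N is 8.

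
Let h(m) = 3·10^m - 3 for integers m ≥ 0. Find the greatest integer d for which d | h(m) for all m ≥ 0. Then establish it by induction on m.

d = 27

Computing the first values: h(0) = 0 and h(1) = 27; gcd(0, 27) = 27, so d ≤ 27.
We prove 27 | 3·10^m - 3 for all m ≥ 0 by induction on m.
For the base case m = 0: h(0) = 0 = 27·(0), so 27 | h(0).
Inductive step: assume the claim holds for m = k, i.e. 27 | h(k). Then
h(k+1) = 3·10^(k+1) - 3 = 10·(3·10^k - 3) + 27 = 10·h(k) + 27. The first term is divisible by 27 by the inductive hypothesis, and 27 is divisible by 27. Hence 27 | h(k+1).
By the principle of mathematical induction, the result holds for all m ≥ 0.
Therefore the largest such d is 27.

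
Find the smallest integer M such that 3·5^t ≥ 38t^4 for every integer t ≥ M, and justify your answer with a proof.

M = 7

At t = 6: 46875 < 49248, so the inequality fails and M ≥ 7. We prove 3·5^t ≥ 38t^4 for all t ≥ 7.
Base step (t = 7): 3·5^t = 234375 and 38t^4 = 91238, so 234375 ≥ 91238.
Suppose the result is true for t = p, so 3·5^p ≥ 38p^4.
Then 3·5^(p + 1) = 5·(3·5^p) ≥ 5·(38p^4).
Also, for p ≥ 7 we have 5·(38p^4) ≥ 38(p+1)^4, since 5 ≥ (1 + 1/p)^4 for all p ≥ 7.
Combining, 3·5^(p + 1) ≥ 38(p+1)^4.
By the principle of mathematical induction, the result holds for all t ≥ 7.
Hence the smallest such M is 7.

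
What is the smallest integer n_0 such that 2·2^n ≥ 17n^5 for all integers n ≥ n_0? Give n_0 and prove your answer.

n_0 = 27

At n = 26: 134217728 < 201983392, so the inequality fails and n_0 ≥ 27. We prove 2·2^n ≥ 17n^5 for all n ≥ 27.
For the base case n = 27: 2·2^n = 268435456 and 17n^5 = 243931419, so 268435456 ≥ 243931419.
Suppose the result is true for n = p, so 2·2^p ≥ 17p^5.
Then 2·2^(p + 1) = 2·(2·2^p) ≥ 2·(17p^5).
Also, for p ≥ 27 we have 2·(17p^5) ≥ 17(p+1)^5, since 2 ≥ (1 + 1/p)^5 for all p ≥ 27.
Combining, 2·2^(p + 1) ≥ 17(p+1)^5.
Hence, by induction on n, the claim holds for every n ≥ 27.
Hence the smallest such n_0 is 27.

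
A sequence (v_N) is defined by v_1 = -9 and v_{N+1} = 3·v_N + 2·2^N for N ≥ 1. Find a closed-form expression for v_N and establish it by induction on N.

Computing the first terms: v_1 = -9, v_2 = -23, v_3 = -61. This suggests v_N = -2^(N + 1) - 5·3^(N - 1).
Base step (N = 1): the formula gives -9 = -9 = v_1.
For the inductive step, assume it holds for an arbitrary r ≥ 1, so v_r = -2^(r + 1) - 5·3^(r - 1).
Then v_{r+1} = 3·v_r + 2·2^r = 3·(-2^(r + 1) - 5·3^(r - 1)) + 2·2^r = -2^(r + 2) - 5·3^r = -2^((r+1) + 1) - 5·3^((r+1) - 1),
which is the claimed formula at N = r+1.
This completes the induction.

v_N = -2^(N + 1) - 5·3^(N - 1)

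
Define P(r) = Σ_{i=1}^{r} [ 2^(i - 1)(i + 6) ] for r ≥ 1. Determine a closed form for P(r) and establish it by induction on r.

P(r) = 2^r(r + 5) - 5

We claim P(r) = 2^r(r + 5) - 5 for all r ≥ 1.
For the base case r = 1: P(1) = 7, and the closed form gives 7. They agree.
For the inductive step, assume it holds for an arbitrary i ≥ 1, so P(i) = 2^i(i + 5) - 5.
Then P(i+1) = P(i) + (2^i(i + 7)) = (2^i(i + 5) - 5) + (2^i(i + 7)).
Simplifying, P(i+1) = 2·2^i·i + 12·2^i - 5 = 2^(i+1)((i+1) + 5) - 5,
which is the closed form with r = i+1.
By the principle of mathematical induction, the result holds for all r ≥ 1.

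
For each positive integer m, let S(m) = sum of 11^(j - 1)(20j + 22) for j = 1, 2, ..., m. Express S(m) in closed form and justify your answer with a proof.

S(m) = 2·11^m(m + 1) - 2

We claim S(m) = 2·11^m(m + 1) - 2 for all m ≥ 1.
For the base case m = 1: S(1) = 42, and the closed form gives 42. They agree.
Inductive step: assume the claim holds for m = j, so S(j) = 2·11^j(j + 1) - 2.
Then S(j+1) = S(j) + (11^j(20j + 42)) = (2·11^j(j + 1) - 2) + (11^j(20j + 42)).
Simplifying, S(j+1) = 22·11^j·j + 44·11^j - 2 = 2·11^(j+1)((j+1) + 1) - 2,
which is the closed form with m = j+1.
By induction, the statement is established for all m ≥ 1.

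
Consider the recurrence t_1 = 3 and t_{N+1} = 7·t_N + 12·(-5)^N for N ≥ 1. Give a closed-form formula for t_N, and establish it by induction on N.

Computing the first terms: t_1 = 3, t_2 = -39, t_3 = 27. This suggests t_N = -(-5)^N - 2·7^(N - 1).
For the base case N = 1: the formula gives 3 = 3 = t_1.
Inductive step: suppose the statement holds for some m ≥ 1, so t_m = -(-5)^m - 2·7^(m - 1).
Then t_{m+1} = 7·t_m + 12·(-5)^m = 7·(-(-5)^m - 2·7^(m - 1)) + 12·(-5)^m = -(-5)^(m + 1) - 2·7^m = -(-5)^(m+1) - 2·7^((m+1) - 1),
which is the claimed formula at N = m+1.
By the principle of mathematical induction, the result holds for all N ≥ 1.

t_N = -(-5)^N - 2·7^(N - 1)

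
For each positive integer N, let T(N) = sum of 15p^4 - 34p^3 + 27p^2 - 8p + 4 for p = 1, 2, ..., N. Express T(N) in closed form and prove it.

We claim T(N) = N(3N^4 - N^3 - 3N^2 + N + 4) for all N ≥ 1.
For the base case N = 1: T(1) = 4, and the closed form gives 4. They agree.
Inductive step: assume the claim holds for N = p, so T(p) = p(3p^4 - p^3 - 3p^2 + p + 4).
Then T(p+1) = T(p) + (15p^4 + 26p^3 + 15p^2 + 4p + 4) = (p(3p^4 - p^3 - 3p^2 + p + 4)) + (15p^4 + 26p^3 + 15p^2 + 4p + 4).
Simplifying, T(p+1) = (p + 1)(3p^4 + 11p^3 + 12p^2 + 4p + 4) = (p+1)(3(p+1)^4 - (p+1)^3 - 3(p+1)^2 + (p+1) + 4),
which is the closed form with N = p+1.
This completes the induction.

T(N) = N(3N^4 - N^3 - 3N^2 + N + 4)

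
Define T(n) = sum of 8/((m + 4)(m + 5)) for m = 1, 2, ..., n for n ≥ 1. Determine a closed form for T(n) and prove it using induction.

T(n) = 8n/(5(n + 5))

We claim T(n) = 8n/(5(n + 5)) for all n ≥ 1.
Base step (n = 1): T(1) = 4/15, and the closed form gives 4/15. They agree.
For the inductive step, assume it holds for an arbitrary m ≥ 1, so T(m) = 8m/(5(m + 5)).
Then T(m+1) = T(m) + (8/((m + 5)(m + 6))) = (8m/(5(m + 5))) + (8/((m + 5)(m + 6))).
Simplifying, T(m+1) = 8(m + 1)/(5(m + 6)) = 8(m+1)/(5((m+1) + 5)),
which is the closed form with n = m+1.
Hence, by induction on n, the claim holds for every n ≥ 1.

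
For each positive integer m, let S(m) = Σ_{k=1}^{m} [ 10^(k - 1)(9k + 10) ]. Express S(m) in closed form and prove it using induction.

We claim S(m) = 10^m(m + 1) - 1 for all m ≥ 1.
When m = 1: S(1) = 19, and the closed form gives 19. They agree.
For the inductive step, assume it holds for an arbitrary k ≥ 1, so S(k) = 10^k(k + 1) - 1.
Then S(k+1) = S(k) + (10^k(9k + 19)) = (10^k(k + 1) - 1) + (10^k(9k + 19)).
Simplifying, S(k+1) = 10·10^k·k + 20·10^k - 1 = 10^(k+1)((k+1) + 1) - 1,
which is the closed form with m = k+1.
By the principle of mathematical induction, the result holds for all m ≥ 1.

S(m) = 10^m(m + 1) - 1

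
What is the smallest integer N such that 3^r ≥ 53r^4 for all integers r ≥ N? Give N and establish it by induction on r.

N = 13

At r = 12: 531441 < 1099008, so the inequality fails and N ≥ 13. We prove 3^r ≥ 53r^4 for all r ≥ 13.
Base case (r = 13): 3^r = 1594323 and 53r^4 = 1513733, so 1594323 ≥ 1513733.
For the inductive step, assume it holds for an arbitrary m ≥ 13, so 3^m ≥ 53m^4.
Then 3^(m + 1) = 3·(3^m) ≥ 3·(53m^4).
Also, for m ≥ 13 we have 3·(53m^4) ≥ 53(m+1)^4, since 3 ≥ (1 + 1/m)^4 for all m ≥ 13.
Combining, 3^(m + 1) ≥ 53(m+1)^4.
By induction, the statement is established for all r ≥ 13.
Hence the smallest such N is 13.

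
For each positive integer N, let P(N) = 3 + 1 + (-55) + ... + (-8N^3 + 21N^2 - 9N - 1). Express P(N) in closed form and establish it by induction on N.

We claim P(N) = -N(2N^3 - 3N^2 - 4N + 2) for all N ≥ 1.
When N = 1: P(1) = 3, and the closed form gives 3. They agree.
Inductive step: suppose the statement holds for some j ≥ 1, so P(j) = j(-2j^3 + 3j^2 + 4j - 2).
Then P(j+1) = P(j) + (-8j^3 - 3j^2 + 9j + 3) = (j(-2j^3 + 3j^2 + 4j - 2)) + (-8j^3 - 3j^2 + 9j + 3).
Simplifying, P(j+1) = -(j + 1)(2j^3 + 3j^2 - 4j - 3) = -(j+1)(2(j+1)^3 - 3(j+1)^2 - 4(j+1) + 2),
which is the closed form with N = j+1.
This completes the induction.

P(N) = -N(2N^3 - 3N^2 - 4N + 2)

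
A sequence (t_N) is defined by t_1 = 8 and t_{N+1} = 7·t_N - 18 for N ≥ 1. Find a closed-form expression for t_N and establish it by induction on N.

Computing the first terms: t_1 = 8, t_2 = 38, t_3 = 248. This suggests t_N = 5·7^(N - 1) + 3.
For the base case N = 1: the formula gives 8 = 8 = t_1.
For the inductive step, assume it holds for an arbitrary p ≥ 1, so t_p = 5·7^(p - 1) + 3.
Then t_{p+1} = 7·t_p - 18 = 7·(5·7^(p - 1) + 3) - 18 = 5·7^p + 3 = 5·7^((p+1) - 1) + 3,
which is the claimed formula at N = p+1.
This completes the induction.

t_N = 5·7^(N - 1) + 3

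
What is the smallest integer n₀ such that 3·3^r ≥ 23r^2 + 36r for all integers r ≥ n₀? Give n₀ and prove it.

n₀ = 6

At r = 5: 729 < 755, so the inequality fails and n₀ ≥ 6. We prove 3·3^r ≥ 23r^2 + 36r for all r ≥ 6.
Base case (r = 6): 3·3^r = 2187 and 23r^2 + 36r = 1044, so 2187 ≥ 1044.
Suppose the result is true for r = p, so 3·3^p ≥ 23p^2 + 36p.
Then 3·3^(p + 1) = 3·(3·3^p) ≥ 3·(23p^2 + 36p).
Also, for p ≥ 6 we have 3·(23p^2 + 36p) ≥ 23(p+1)^2 + 36(p+1), since 3·(23p^2 + 36p) − (23(p+1)^2 + 36(p+1)) = 46p^2 + 26p - 59, which is nonnegative for all p ≥ 6.
Combining, 3·3^(p + 1) ≥ 23(p+1)^2 + 36(p+1).
By the principle of mathematical induction, the result holds for all r ≥ 6.
Hence the smallest such n₀ is 6.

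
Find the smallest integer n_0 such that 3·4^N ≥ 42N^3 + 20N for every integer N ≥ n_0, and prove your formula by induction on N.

At N = 5: 3072 < 5350, so the inequality fails and n_0 ≥ 6. We prove 3·4^N ≥ 42N^3 + 20N for all N ≥ 6.
Base case (N = 6): 3·4^N = 12288 and 42N^3 + 20N = 9192, so 12288 ≥ 9192.
Inductive step: assume the claim holds for N = j, so 3·4^j ≥ 42j^3 + 20j.
Then 3·4^(j + 1) = 4·(3·4^j) ≥ 4·(42j^3 + 20j).
Also, for j ≥ 6 we have 4·(42j^3 + 20j) ≥ 42(j+1)^3 + 20(j+1), since 4·(42j^3 + 20j) − (42(j+1)^3 + 20(j+1)) = 126j^3 - 126j^2 - 66j - 62, which is nonnegative for all j ≥ 6.
Combining, 3·4^(j + 1) ≥ 42(j+1)^3 + 20(j+1).
Hence, by induction on N, the claim holds for every N ≥ 6.
Hence the smallest such n_0 is 6.

n_0 = 6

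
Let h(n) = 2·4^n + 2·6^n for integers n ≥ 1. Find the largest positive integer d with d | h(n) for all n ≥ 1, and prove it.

d = 4

Computing the first values: h(1) = 20 and h(2) = 104; gcd(20, 104) = 4, so d ≤ 4.
We prove 4 | 2·4^n + 2·6^n for all n ≥ 1 by induction on n.
For the base case n = 1: h(1) = 20 = 4·(5), so 4 | h(1).
For the inductive step, assume it holds for an arbitrary k ≥ 1, i.e. 4 | h(k). Then
h(k+1) − 6·h(k) = (2·4^(k+1) + 2·6^(k+1)) − 6·(2·4^k + 2·6^k) = (2)·4^k·(4 − 6) = (-4)·4^k. Since 4 | h(k) by the inductive hypothesis, 4 | 6·h(k); and 4 | -4 since -4 = 4·-1. Therefore 4 | h(k+1).
By the principle of mathematical induction, the result holds for all n ≥ 1.
Therefore the largest such d is 4.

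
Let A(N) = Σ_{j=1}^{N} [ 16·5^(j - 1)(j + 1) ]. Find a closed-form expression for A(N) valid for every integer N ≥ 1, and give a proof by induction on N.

A(N) = 5^N(4N + 3) - 3

We claim A(N) = 5^N(4N + 3) - 3 for all N ≥ 1.
When N = 1: A(1) = 32, and the closed form gives 32. They agree.
Inductive step: suppose the statement holds for some j ≥ 1, so A(j) = 5^j(4j + 3) - 3.
Then A(j+1) = A(j) + (16·5^j(j + 2)) = (5^j(4j + 3) - 3) + (16·5^j(j + 2)).
Simplifying, A(j+1) = 20·5^j·j + 35·5^j - 3 = 5^(j+1)(4(j+1) + 3) - 3,
which is the closed form with N = j+1.
By induction, the statement is established for all N ≥ 1.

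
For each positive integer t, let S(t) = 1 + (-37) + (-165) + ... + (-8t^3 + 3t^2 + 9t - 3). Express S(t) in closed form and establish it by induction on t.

S(t) = -t(2t^3 + 3t^2 - 4t - 2)

We claim S(t) = -t(2t^3 + 3t^2 - 4t - 2) for all t ≥ 1.
Base step (t = 1): S(1) = 1, and the closed form gives 1. They agree.
Inductive step: suppose the statement holds for some i ≥ 1, so S(i) = i(-2i^3 - 3i^2 + 4i + 2).
Then S(i+1) = S(i) + (-8i^3 - 21i^2 - 9i + 1) = (i(-2i^3 - 3i^2 + 4i + 2)) + (-8i^3 - 21i^2 - 9i + 1).
Simplifying, S(i+1) = -(i + 1)(2i^3 + 9i^2 + 8i - 1) = -(i+1)(2(i+1)^3 + 3(i+1)^2 - 4(i+1) - 2),
which is the closed form with t = i+1.
This completes the induction.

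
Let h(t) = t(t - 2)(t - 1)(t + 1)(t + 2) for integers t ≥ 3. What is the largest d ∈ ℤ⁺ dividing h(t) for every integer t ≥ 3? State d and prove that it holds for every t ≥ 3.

d = 120

Computing the first values: h(3) = 120 and h(4) = 720; gcd(120, 720) = 120, so d ≤ 120.
We prove 120 | t(t - 2)(t - 1)(t + 1)(t + 2) for all t ≥ 3 by induction on t.
When t = 3: h(3) = 120 = 120·(1), so 120 | h(3).
Inductive step: assume the claim holds for t = j, i.e. 120 | h(j). Then
h(j+1) − h(j) = (j-1)·j·(j+1)·(j+2)·(j+3) − (j-2)·(j-1)·j·(j+1)·(j+2) = (j-1)·j·(j+1)·(j+2)·[(j+3) − (j-2)] = 5·(j-1)·j·(j+1)·(j+2). The product of 4 consecutive integers is divisible by (4)! = 24, so h(j+1) − h(j) is divisible by 5·24 = 120. By the inductive hypothesis 120 | h(j), hence 120 | h(j+1).
This completes the induction.
Therefore the largest such d is 120.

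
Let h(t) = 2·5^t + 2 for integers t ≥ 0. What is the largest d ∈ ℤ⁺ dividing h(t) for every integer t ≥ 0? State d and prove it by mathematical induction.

d = 4

Computing the first values: h(0) = 4 and h(1) = 12; gcd(4, 12) = 4, so d ≤ 4.
We prove 4 | 2·5^t + 2 for all t ≥ 0 by induction on t.
For the base case t = 0: h(0) = 4 = 4·(1), so 4 | h(0).
For the inductive step, assume it holds for an arbitrary r ≥ 0, i.e. 4 | h(r). Then
h(r+1) = 2·5^(r+1) + 2 = 5·(2·5^r + 2) - 8 = 5·h(r) - 8. The first term is divisible by 4 by the inductive hypothesis, and -8 is divisible by 4. Hence 4 | h(r+1).
This completes the induction.
Therefore the largest such d is 4.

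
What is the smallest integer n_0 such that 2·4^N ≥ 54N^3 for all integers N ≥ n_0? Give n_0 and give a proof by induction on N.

At N = 6: 8192 < 11664, so the inequality fails and n_0 ≥ 7. We prove 2·4^N ≥ 54N^3 for all N ≥ 7.
Base step (N = 7): 2·4^N = 32768 and 54N^3 = 18522, so 32768 ≥ 18522.
Suppose the result is true for N = k, so 2·4^k ≥ 54k^3.
Then 2·4^(k + 1) = 4·(2·4^k) ≥ 4·(54k^3).
Also, for k ≥ 7 we have 4·(54k^3) ≥ 54(k+1)^3, since 4 ≥ (1 + 1/k)^3 for all k ≥ 7.
Combining, 2·4^(k + 1) ≥ 54(k+1)^3.
Hence, by induction on N, the claim holds for every N ≥ 7.
Hence the smallest such n_0 is 7.

n_0 = 7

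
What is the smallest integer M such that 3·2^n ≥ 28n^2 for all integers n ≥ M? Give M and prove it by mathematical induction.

M = 10

At n = 9: 1536 < 2268, so the inequality fails and M ≥ 10. We prove 3·2^n ≥ 28n^2 for all n ≥ 10.
Base step (n = 10): 3·2^n = 3072 and 28n^2 = 2800, so 3072 ≥ 2800.
Inductive step: assume the claim holds for n = j, so 3·2^j ≥ 28j^2.
Then 3·2^(j + 1) = 2·(3·2^j) ≥ 2·(28j^2).
Also, for j ≥ 10 we have 2·(28j^2) ≥ 28(j+1)^2, since 2 ≥ (1 + 1/j)^2 for all j ≥ 10.
Combining, 3·2^(j + 1) ≥ 28(j+1)^2.
This completes the induction.
Hence the smallest such M is 10.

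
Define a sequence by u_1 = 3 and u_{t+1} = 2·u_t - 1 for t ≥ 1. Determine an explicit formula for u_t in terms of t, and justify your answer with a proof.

u_t = 2^t + 1

Computing the first terms: u_1 = 3, u_2 = 5, u_3 = 9. This suggests u_t = 2^t + 1.
Base case (t = 1): the formula gives 3 = 3 = u_1.
For the inductive step, assume it holds for an arbitrary i ≥ 1, so u_i = 2^i + 1.
Then u_{i+1} = 2·u_i - 1 = 2·(2^i + 1) - 1 = 2^(i + 1) + 1,
which is the claimed formula at t = i+1.
By the principle of mathematical induction, the result holds for all t ≥ 1.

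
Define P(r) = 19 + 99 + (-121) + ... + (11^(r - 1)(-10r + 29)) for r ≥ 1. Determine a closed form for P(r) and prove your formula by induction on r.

We claim P(r) = 11^r(-r + 3) - 3 for all r ≥ 1.
Base case (r = 1): P(1) = 19, and the closed form gives 19. They agree.
Suppose the result is true for r = p, so P(p) = 11^p(-p + 3) - 3.
Then P(p+1) = P(p) + (11^p(-10p + 19)) = (11^p(-p + 3) - 3) + (11^p(-10p + 19)).
Simplifying, P(p+1) = -11·11^p·p + 22·11^p - 3 = 11^(p+1)(-(p+1) + 3) - 3,
which is the closed form with r = p+1.
By the principle of mathematical induction, the result holds for all r ≥ 1.

P(r) = 11^r(-r + 3) - 3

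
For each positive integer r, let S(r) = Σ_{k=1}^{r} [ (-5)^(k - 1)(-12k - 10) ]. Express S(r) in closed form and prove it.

We claim S(r) = 2(-5)^r(r + 1) - 2 for all r ≥ 1.
When r = 1: S(1) = -22, and the closed form gives -22. They agree.
Suppose the result is true for r = k, so S(k) = 2(-5)^k(k + 1) - 2.
Then S(k+1) = S(k) + ((-5)^k(-12k - 22)) = (2(-5)^k(k + 1) - 2) + ((-5)^k(-12k - 22)).
Simplifying, S(k+1) = -10(-5)^k·k - 20(-5)^k - 2 = 2(-5)^(k+1)((k+1) + 1) - 2,
which is the closed form with r = k+1.
By the principle of mathematical induction, the result holds for all r ≥ 1.

S(r) = 2(-5)^r(r + 1) - 2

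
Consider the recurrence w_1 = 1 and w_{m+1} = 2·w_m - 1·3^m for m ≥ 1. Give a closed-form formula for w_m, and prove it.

Computing the first terms: w_1 = 1, w_2 = -1, w_3 = -11. This suggests w_m = 2^(m + 1) - 3^m.
For the base case m = 1: the formula gives 1 = 1 = w_1.
For the inductive step, assume it holds for an arbitrary j ≥ 1, so w_j = 2^(j + 1) - 3^j.
Then w_{j+1} = 2·w_j - 1·3^j = 2·(2^(j + 1) - 3^j) - 1·3^j = 2^(j + 2) - 3^(j + 1) = 2^((j+1) + 1) - 3^(j+1),
which is the claimed formula at m = j+1.
By induction, the statement is established for all m ≥ 1.

w_m = 2^(m + 1) - 3^m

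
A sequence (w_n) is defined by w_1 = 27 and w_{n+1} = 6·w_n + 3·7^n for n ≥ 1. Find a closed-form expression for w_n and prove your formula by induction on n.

Computing the first terms: w_1 = 27, w_2 = 183, w_3 = 1245. This suggests w_n = 6^n + 3·7^n.
For the base case n = 1: the formula gives 27 = 27 = w_1.
Inductive step: suppose the statement holds for some p ≥ 1, so w_p = 6^p + 3·7^p.
Then w_{p+1} = 6·w_p + 3·7^p = 6·(6^p + 3·7^p) + 3·7^p = 6^(p + 1) + 3·7^(p + 1),
which is the claimed formula at n = p+1.
Hence, by induction on n, the claim holds for every n ≥ 1.

w_n = 6^n + 3·7^n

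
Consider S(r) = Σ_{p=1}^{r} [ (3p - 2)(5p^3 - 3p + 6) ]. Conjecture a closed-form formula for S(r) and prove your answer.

S(r) = r(r^2 + 2r - 1)(3r^2 - r + 2)

We claim S(r) = r(r^2 + 2r - 1)(3r^2 - r + 2) for all r ≥ 1.
Base step (r = 1): S(1) = 8, and the closed form gives 8. They agree.
Suppose the result is true for r = p, so S(p) = p(3p^4 + 5p^3 - 3p^2 + 5p - 2).
Then S(p+1) = S(p) + ((3p + 1)(-3p + 5(p + 1)^3 + 3)) = (p(3p^4 + 5p^3 - 3p^2 + 5p - 2)) + ((3p + 1)(-3p + 5(p + 1)^3 + 3)).
Simplifying, S(p+1) = (p + 1)(p^2 + 4p + 2)(3p^2 + 5p + 4) = (p+1)((p+1)^2 + 2(p+1) - 1)(3(p+1)^2 - (p+1) + 2),
which is the closed form with r = p+1.
Hence, by induction on r, the claim holds for every r ≥ 1.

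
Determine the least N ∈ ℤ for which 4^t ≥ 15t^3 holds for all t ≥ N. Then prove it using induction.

At t = 5: 1024 < 1875, so the inequality fails and N ≥ 6. We prove 4^t ≥ 15t^3 for all t ≥ 6.
When t = 6: 4^t = 4096 and 15t^3 = 3240, so 4096 ≥ 3240.
For the inductive step, assume it holds for an arbitrary j ≥ 6, so 4^j ≥ 15j^3.
Then 4^(j + 1) = 4·(4^j) ≥ 4·(15j^3).
Also, for j ≥ 6 we have 4·(15j^3) ≥ 15(j+1)^3, since 4 ≥ (1 + 1/j)^3 for all j ≥ 6.
Combining, 4^(j + 1) ≥ 15(j+1)^3.
By induction, the statement is established for all t ≥ 6.
Hence the smallest such N is 6.

N = 6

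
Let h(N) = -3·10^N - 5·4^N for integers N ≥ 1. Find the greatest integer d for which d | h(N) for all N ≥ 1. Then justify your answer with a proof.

d = 10

Computing the first values: h(1) = -50 and h(2) = -380; gcd(-50, -380) = 10, so d ≤ 10.
We prove 10 | -3·10^N - 5·4^N for all N ≥ 1 by induction on N.
For the base case N = 1: h(1) = -50 = 10·(-5), so 10 | h(1).
Inductive step: suppose the statement holds for some p ≥ 1, i.e. 10 | h(p). Then
h(p+1) − 10·h(p) = (-3·10^(p+1) - 5·4^(p+1)) − 10·(-3·10^p - 5·4^p) = (-5)·4^p·(4 − 10) = (30)·4^p. Since 10 | h(p) by the inductive hypothesis, 10 | 10·h(p); and 10 | 30 since 30 = 10·3. Therefore 10 | h(p+1).
Hence, by induction on N, the claim holds for every N ≥ 1.
Therefore the largest such d is 10.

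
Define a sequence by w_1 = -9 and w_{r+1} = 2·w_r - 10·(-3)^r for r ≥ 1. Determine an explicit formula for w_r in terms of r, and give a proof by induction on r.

w_r = 2(-3)^r - 3·2^(r - 1)

Computing the first terms: w_1 = -9, w_2 = 12, w_3 = -66. This suggests w_r = 2(-3)^r - 3·2^(r - 1).
When r = 1: the formula gives -9 = -9 = w_1.
Suppose the result is true for r = m, so w_m = 2(-3)^m - 3·2^(m - 1).
Then w_{m+1} = 2·w_m - 10·(-3)^m = 2·(2(-3)^m - 3·2^(m - 1)) - 10·(-3)^m = 2(-3)^(m + 1) - 3·2^m = 2(-3)^(m+1) - 3·2^((m+1) - 1),
which is the claimed formula at r = m+1.
Hence, by induction on r, the claim holds for every r ≥ 1.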